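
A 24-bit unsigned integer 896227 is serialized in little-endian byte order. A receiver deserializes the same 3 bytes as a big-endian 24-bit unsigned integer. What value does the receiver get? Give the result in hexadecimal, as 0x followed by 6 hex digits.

0xE3AC0D

896227 in 24-bit hexadecimal is 0x0DACE3.
Stored little-endian, the bytes at ascending addresses are E3 AC 0D.
Read back as big-endian, the last byte is least significant, giving 0xE3AC0D.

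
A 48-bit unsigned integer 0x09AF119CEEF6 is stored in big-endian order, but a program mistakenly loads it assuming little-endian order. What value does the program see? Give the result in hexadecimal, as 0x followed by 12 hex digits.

0xF6EE9C11AF09

Stored big-endian, the bytes at ascending addresses are 09 AF 11 9C EE F6.
Read back as little-endian, the first byte is least significant, giving 0xF6EE9C11AF09.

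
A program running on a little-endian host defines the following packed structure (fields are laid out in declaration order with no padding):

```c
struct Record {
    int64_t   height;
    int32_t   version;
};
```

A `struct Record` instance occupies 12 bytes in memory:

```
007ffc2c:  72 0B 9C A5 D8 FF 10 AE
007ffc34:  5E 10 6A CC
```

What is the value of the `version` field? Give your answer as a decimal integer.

`version` follows `height` (8 bytes), so it starts at byte offset 8 and occupies 4 bytes.
Bytes at offsets 8..11: 5E 10 6A CC.
In little-endian order the low byte comes first in memory.
Reassemble most-significant byte first: CC 6A 10 5E → 0xCC6A105E.
Top bit is set, so as a signed 32-bit value this is 0xCC6A105E − 2^32 = -865464226.

-865464226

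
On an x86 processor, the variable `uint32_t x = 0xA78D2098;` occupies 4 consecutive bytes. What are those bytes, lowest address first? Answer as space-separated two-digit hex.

Split into bytes (most-significant first): A7 8D 20 98.
In little-endian order the low byte comes first in memory.
So at ascending addresses the bytes are 98 20 8D A7.

98 20 8D A7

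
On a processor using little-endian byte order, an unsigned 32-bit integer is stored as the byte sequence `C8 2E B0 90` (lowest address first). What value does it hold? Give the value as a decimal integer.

2427465416

Little-endian: lowest address holds the least-significant byte.
Reassemble most-significant byte first: 90 B0 2E C8 → 0x90B02EC8.
0x90B02EC8 = 2427465416.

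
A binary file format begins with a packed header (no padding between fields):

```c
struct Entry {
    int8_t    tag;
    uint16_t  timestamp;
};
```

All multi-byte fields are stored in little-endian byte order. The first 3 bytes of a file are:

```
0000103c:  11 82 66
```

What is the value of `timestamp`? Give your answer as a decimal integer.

`timestamp` follows `tag` (1 byte), so it starts at byte offset 1 and occupies 2 bytes.
Bytes at offsets 1..2: 82 66.
In little-endian order the low byte comes first in memory.
Reassemble most-significant byte first: 66 82 → 0x6682.
0x6682 = 26242.

26242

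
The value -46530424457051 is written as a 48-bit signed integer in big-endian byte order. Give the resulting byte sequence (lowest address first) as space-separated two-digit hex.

Two's complement of -46530424457051 in 48 bits: 46530424457051 = 0x2A51B56BC75B; invert → 0xD5AE4A9438A4; add 1 → 0xD5AE4A9438A5.
Split into bytes (most-significant first): D5 AE 4A 94 38 A5.
Big-endian stores the most-significant byte at the lowest address.
So the memory order matches the most-significant-first order: D5 AE 4A 94 38 A5.

D5 AE 4A 94 38 A5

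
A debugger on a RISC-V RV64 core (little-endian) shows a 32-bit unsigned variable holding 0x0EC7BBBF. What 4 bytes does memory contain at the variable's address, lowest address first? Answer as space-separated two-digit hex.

BF BB C7 0E

Split into bytes (most-significant first): 0E C7 BB BF.
Little-endian: lowest address holds the least-significant byte.
So at ascending addresses the bytes are BF BB C7 0E.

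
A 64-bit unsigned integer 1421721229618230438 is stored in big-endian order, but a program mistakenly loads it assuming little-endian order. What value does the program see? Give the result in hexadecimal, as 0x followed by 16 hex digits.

1421721229618230438 in 64-bit hexadecimal is 0x13BAF7ECFD06B4A6.
Stored big-endian, the bytes at ascending addresses are 13 BA F7 EC FD 06 B4 A6.
Read back as little-endian, the first byte is least significant, giving 0xA6B406FDECF7BA13.

0xA6B406FDECF7BA13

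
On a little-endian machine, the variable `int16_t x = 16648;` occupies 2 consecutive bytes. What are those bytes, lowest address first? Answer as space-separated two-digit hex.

16648 in hexadecimal, padded to 16 bits, is 0x4108.
Split into bytes (most-significant first): 41 08.
Little-endian stores the least-significant byte at the lowest address.
So at ascending addresses the bytes are 08 41.

08 41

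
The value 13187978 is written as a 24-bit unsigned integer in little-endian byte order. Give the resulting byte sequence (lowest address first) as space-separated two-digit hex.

13187978 in hexadecimal, padded to 24 bits, is 0xC93B8A.
Split into bytes (most-significant first): C9 3B 8A.
Little-endian stores the least-significant byte at the lowest address.
So at ascending addresses the bytes are 8A 3B C9.

8A 3B C9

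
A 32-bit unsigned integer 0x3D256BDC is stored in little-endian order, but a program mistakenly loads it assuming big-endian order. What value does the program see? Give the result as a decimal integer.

Stored little-endian, the bytes at ascending addresses are DC 6B 25 3D.
Read back as big-endian, the last byte is least significant, giving 0xDC6B253D.
0xDC6B253D = 3698009405.

3698009405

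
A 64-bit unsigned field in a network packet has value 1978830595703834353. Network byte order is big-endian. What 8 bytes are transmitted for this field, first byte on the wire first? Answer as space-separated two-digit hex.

1B 76 37 F1 47 9A 06 F1

1978830595703834353 in hexadecimal, padded to 64 bits, is 0x1B7637F1479A06F1.
Split into bytes (most-significant first): 1B 76 37 F1 47 9A 06 F1.
Big-endian: lowest address holds the most-significant byte.
So the memory order matches the most-significant-first order: 1B 76 37 F1 47 9A 06 F1.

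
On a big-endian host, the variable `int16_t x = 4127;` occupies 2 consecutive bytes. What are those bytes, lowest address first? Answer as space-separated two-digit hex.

10 1F

4127 in hexadecimal, padded to 16 bits, is 0x101F.
Split into bytes (most-significant first): 10 1F.
In big-endian order the high byte comes first in memory.
So the memory order matches the most-significant-first order: 10 1F.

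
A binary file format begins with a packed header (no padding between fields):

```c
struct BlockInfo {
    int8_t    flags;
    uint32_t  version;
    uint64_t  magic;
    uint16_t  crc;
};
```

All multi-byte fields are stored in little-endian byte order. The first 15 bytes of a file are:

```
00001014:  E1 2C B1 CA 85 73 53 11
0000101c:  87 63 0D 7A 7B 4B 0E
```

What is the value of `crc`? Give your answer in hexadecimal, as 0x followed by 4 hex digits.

`crc` follows `flags` (1 B), `version` (4 B), `magic` (8 B), so it starts at offset 1 + 4 + 8 = 13 and occupies 2 bytes.
Bytes at offsets 13..14: 4B 0E.
Little-endian stores the least-significant byte at the lowest address.
Reassemble most-significant byte first: 0E 4B → 0x0E4B.

0x0E4B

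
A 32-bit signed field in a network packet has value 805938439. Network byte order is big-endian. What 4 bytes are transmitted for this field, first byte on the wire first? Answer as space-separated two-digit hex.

805938439 in hexadecimal, padded to 32 bits, is 0x3009A507.
Split into bytes (most-significant first): 30 09 A5 07.
Big-endian: lowest address holds the most-significant byte.
So the memory order matches the most-significant-first order: 30 09 A5 07.

30 09 A5 07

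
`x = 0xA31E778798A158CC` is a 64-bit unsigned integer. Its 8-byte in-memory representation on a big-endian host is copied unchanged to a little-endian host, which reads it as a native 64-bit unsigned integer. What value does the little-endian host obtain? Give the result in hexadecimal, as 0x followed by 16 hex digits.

0xCC58A19887771EA3

Stored big-endian, the bytes at ascending addresses are A3 1E 77 87 98 A1 58 CC.
Read back as little-endian, the first byte is least significant, giving 0xCC58A19887771EA3.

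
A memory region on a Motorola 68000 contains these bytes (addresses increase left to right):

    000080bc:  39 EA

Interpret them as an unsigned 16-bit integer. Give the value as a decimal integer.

14826

Big-endian stores the most-significant byte at the lowest address.
The bytes are already most-significant first: 0x39EA.
0x39EA = 14826.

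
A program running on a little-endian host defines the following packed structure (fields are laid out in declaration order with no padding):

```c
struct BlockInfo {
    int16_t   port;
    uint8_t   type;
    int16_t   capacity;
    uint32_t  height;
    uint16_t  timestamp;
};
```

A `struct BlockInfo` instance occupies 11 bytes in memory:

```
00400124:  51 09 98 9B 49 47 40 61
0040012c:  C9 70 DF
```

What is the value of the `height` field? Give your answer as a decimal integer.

`height` follows `port` (2 B), `type` (1 B), `capacity` (2 B), so it starts at offset 2 + 1 + 2 = 5 and occupies 4 bytes.
Bytes at offsets 5..8: 47 40 61 C9.
Little-endian: lowest address holds the least-significant byte.
Reassemble most-significant byte first: C9 61 40 47 → 0xC9614047.
0xC9614047 = 3378593863.

3378593863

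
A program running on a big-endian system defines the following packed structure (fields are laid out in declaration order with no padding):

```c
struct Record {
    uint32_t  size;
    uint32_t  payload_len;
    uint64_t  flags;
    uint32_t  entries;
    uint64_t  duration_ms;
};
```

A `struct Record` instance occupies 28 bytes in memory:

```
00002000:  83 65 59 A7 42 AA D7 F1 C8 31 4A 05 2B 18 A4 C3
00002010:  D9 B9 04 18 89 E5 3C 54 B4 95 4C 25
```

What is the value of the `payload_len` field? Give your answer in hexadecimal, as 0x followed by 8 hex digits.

0x42AAD7F1

`payload_len` follows `size` (4 bytes), so it starts at byte offset 4 and occupies 4 bytes.
Bytes at offsets 4..7: 42 AA D7 F1.
Big-endian stores the most-significant byte at the lowest address.
The bytes are already most-significant first: 0x42AAD7F1.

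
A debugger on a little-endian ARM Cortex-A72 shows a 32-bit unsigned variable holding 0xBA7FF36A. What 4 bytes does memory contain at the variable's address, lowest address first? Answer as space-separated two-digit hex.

6A F3 7F BA

Split into bytes (most-significant first): BA 7F F3 6A.
Little-endian stores the least-significant byte at the lowest address.
So at ascending addresses the bytes are 6A F3 7F BA.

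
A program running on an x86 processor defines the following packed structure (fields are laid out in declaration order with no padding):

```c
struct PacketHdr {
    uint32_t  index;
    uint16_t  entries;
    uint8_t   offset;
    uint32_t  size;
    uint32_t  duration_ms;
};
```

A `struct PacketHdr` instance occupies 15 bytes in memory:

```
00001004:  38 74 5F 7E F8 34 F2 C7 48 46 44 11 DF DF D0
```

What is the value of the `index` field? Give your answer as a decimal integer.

2120184888

`index` is the first field, at byte offset 0, occupying 4 bytes.
Bytes at offsets 0..3: 38 74 5F 7E.
In little-endian order the low byte comes first in memory.
Reassemble most-significant byte first: 7E 5F 74 38 → 0x7E5F7438.
0x7E5F7438 = 2120184888.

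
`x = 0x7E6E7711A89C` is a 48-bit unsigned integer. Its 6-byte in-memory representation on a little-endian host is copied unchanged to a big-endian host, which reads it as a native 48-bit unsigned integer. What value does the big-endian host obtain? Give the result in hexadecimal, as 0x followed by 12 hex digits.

0x9CA811776E7E

Stored little-endian, the bytes at ascending addresses are 9C A8 11 77 6E 7E.
Read back as big-endian, the last byte is least significant, giving 0x9CA811776E7E.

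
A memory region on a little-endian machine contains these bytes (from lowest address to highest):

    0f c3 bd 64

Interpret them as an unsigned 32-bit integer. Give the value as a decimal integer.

In little-endian order the low byte comes first in memory.
Reassemble most-significant byte first: 64 BD C3 0F → 0x64BDC30F.
0x64BDC30F = 1690157839.

1690157839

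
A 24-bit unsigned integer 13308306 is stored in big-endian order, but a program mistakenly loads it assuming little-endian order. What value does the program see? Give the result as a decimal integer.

13308306 in 24-bit hexadecimal is 0xCB1192.
Stored big-endian, the bytes at ascending addresses are CB 11 92.
Read back as little-endian, the first byte is least significant, giving 0x9211CB.
0x9211CB = 9572811.

9572811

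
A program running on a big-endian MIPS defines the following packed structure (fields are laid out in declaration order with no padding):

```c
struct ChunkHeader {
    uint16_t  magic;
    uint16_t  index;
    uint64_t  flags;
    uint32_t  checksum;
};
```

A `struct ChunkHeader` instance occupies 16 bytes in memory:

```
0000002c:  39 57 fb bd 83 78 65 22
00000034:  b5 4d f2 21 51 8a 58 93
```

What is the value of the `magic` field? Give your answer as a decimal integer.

14679

`magic` is the first field, at byte offset 0, occupying 2 bytes.
Bytes at offsets 0..1: 39 57.
In big-endian order the high byte comes first in memory.
The bytes are already most-significant first: 0x3957.
0x3957 = 14679.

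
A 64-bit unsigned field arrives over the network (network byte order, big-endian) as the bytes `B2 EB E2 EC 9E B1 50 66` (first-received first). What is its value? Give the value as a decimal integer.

In big-endian order the high byte comes first in memory.
The bytes are already most-significant first: 0xB2EBE2EC9EB15066.
0xB2EBE2EC9EB15066 = 12892647864180756582.

12892647864180756582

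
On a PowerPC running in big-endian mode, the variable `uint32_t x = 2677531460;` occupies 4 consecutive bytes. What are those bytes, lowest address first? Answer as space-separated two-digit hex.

2677531460 in hexadecimal, padded to 32 bits, is 0x9F97E344.
Split into bytes (most-significant first): 9F 97 E3 44.
In big-endian order the high byte comes first in memory.
So the memory order matches the most-significant-first order: 9F 97 E3 44.

9F 97 E3 44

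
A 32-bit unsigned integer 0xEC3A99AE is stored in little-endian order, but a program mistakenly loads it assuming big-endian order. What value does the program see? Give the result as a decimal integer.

2929277676

Stored little-endian, the bytes at ascending addresses are AE 99 3A EC.
Read back as big-endian, the last byte is least significant, giving 0xAE993AEC.
0xAE993AEC = 2929277676.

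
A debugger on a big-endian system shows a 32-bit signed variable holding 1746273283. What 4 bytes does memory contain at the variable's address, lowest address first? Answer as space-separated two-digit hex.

1746273283 in hexadecimal, padded to 32 bits, is 0x68160403.
Split into bytes (most-significant first): 68 16 04 03.
Big-endian stores the most-significant byte at the lowest address.
So the memory order matches the most-significant-first order: 68 16 04 03.

68 16 04 03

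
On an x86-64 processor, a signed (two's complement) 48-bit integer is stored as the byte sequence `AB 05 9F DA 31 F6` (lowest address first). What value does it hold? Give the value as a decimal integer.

-10780995025493

Little-endian stores the least-significant byte at the lowest address.
Reassemble most-significant byte first: F6 31 DA 9F 05 AB → 0xF631DA9F05AB.
Top bit is set, so as a signed 48-bit value this is 0xF631DA9F05AB − 2^48 = -10780995025493.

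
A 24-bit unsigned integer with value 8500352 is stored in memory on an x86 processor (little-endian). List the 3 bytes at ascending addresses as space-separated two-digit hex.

80 B4 81

8500352 in hexadecimal, padded to 24 bits, is 0x81B480.
Split into bytes (most-significant first): 81 B4 80.
In little-endian order the low byte comes first in memory.
So at ascending addresses the bytes are 80 B4 81.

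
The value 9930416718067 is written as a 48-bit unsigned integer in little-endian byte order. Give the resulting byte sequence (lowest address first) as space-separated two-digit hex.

F3 00 F6 1A 08 09

9930416718067 in hexadecimal, padded to 48 bits, is 0x09081AF600F3.
Split into bytes (most-significant first): 09 08 1A F6 00 F3.
Little-endian: lowest address holds the least-significant byte.
So at ascending addresses the bytes are F3 00 F6 1A 08 09.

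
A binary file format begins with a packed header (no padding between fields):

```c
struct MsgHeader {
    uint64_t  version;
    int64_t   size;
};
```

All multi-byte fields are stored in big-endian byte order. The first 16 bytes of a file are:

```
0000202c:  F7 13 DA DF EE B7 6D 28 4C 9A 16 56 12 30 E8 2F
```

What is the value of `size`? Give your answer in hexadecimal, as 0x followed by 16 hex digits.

0x4C9A16561230E82F

`size` follows `version` (8 bytes), so it starts at byte offset 8 and occupies 8 bytes.
Bytes at offsets 8..15: 4C 9A 16 56 12 30 E8 2F.
In big-endian order the high byte comes first in memory.
The bytes are already most-significant first: 0x4C9A16561230E82F.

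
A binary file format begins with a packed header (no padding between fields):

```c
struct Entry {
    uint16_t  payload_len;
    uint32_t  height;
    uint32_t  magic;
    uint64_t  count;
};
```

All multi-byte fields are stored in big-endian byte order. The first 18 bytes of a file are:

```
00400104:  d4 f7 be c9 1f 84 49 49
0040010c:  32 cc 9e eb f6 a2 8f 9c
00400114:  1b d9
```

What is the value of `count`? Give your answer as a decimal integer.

`count` follows `payload_len` (2 B), `height` (4 B), `magic` (4 B), so it starts at offset 2 + 4 + 4 = 10 and occupies 8 bytes.
Bytes at offsets 10..17: 9E EB F6 A2 8F 9C 1B D9.
Big-endian: lowest address holds the most-significant byte.
The bytes are already most-significant first: 0x9EEBF6A28F9C1BD9.
0x9EEBF6A28F9C1BD9 = 11451517655574125529.

11451517655574125529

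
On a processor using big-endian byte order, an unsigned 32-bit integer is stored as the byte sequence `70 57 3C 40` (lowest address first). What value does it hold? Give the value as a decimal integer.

Big-endian stores the most-significant byte at the lowest address.
The bytes are already most-significant first: 0x70573C40.
0x70573C40 = 1884765248.

1884765248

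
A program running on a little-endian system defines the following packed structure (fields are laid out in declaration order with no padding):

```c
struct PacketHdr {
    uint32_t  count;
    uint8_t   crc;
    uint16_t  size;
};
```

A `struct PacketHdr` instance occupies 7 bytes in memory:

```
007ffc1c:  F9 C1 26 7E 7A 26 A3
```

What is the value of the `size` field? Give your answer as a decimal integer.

41766

`size` follows `count` (4 B), `crc` (1 B), so it starts at offset 4 + 1 = 5 and occupies 2 bytes.
Bytes at offsets 5..6: 26 A3.
In little-endian order the low byte comes first in memory.
Reassemble most-significant byte first: A3 26 → 0xA326.
0xA326 = 41766.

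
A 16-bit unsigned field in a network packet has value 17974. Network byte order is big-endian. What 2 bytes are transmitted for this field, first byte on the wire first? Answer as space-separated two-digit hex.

17974 in hexadecimal, padded to 16 bits, is 0x4636.
Split into bytes (most-significant first): 46 36.
Big-endian stores the most-significant byte at the lowest address.
So the memory order matches the most-significant-first order: 46 36.

46 36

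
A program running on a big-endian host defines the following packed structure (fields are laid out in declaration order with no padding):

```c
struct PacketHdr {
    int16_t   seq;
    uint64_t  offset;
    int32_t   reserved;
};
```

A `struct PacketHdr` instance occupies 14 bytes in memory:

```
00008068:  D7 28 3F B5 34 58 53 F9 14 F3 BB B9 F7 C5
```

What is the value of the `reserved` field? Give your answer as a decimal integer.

-1145440315

`reserved` follows `seq` (2 B), `offset` (8 B), so it starts at offset 2 + 8 = 10 and occupies 4 bytes.
Bytes at offsets 10..13: BB B9 F7 C5.
In big-endian order the high byte comes first in memory.
The bytes are already most-significant first: 0xBBB9F7C5.
Top bit is set, so as a signed 32-bit value this is 0xBBB9F7C5 − 2^32 = -1145440315.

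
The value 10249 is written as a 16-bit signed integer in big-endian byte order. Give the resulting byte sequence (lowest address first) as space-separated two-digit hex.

10249 in hexadecimal, padded to 16 bits, is 0x2809.
Split into bytes (most-significant first): 28 09.
Big-endian: lowest address holds the most-significant byte.
So the memory order matches the most-significant-first order: 28 09.

28 09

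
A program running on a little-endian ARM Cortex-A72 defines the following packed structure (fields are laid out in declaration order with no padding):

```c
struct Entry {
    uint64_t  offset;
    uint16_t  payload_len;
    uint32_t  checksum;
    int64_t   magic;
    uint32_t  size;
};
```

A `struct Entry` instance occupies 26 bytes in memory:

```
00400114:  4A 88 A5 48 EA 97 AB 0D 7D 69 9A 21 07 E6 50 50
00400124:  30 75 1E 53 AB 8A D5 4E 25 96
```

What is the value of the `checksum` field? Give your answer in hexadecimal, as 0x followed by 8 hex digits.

0xE607219A

`checksum` follows `offset` (8 B), `payload_len` (2 B), so it starts at offset 8 + 2 = 10 and occupies 4 bytes.
Bytes at offsets 10..13: 9A 21 07 E6.
Little-endian stores the least-significant byte at the lowest address.
Reassemble most-significant byte first: E6 07 21 9A → 0xE607219A.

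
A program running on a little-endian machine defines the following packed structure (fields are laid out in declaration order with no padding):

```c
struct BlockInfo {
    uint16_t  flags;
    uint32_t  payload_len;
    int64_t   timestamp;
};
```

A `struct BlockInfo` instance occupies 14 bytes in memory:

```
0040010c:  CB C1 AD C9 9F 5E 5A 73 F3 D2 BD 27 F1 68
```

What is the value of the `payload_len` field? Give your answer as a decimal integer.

`payload_len` follows `flags` (2 bytes), so it starts at byte offset 2 and occupies 4 bytes.
Bytes at offsets 2..5: AD C9 9F 5E.
In little-endian order the low byte comes first in memory.
Reassemble most-significant byte first: 5E 9F C9 AD → 0x5E9FC9AD.
0x5E9FC9AD = 1587530157.

1587530157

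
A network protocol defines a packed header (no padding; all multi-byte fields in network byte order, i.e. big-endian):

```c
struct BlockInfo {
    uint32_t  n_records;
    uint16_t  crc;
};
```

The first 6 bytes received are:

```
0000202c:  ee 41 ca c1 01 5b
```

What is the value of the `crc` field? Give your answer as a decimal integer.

`crc` follows `n_records` (4 bytes), so it starts at byte offset 4 and occupies 2 bytes.
Bytes at offsets 4..5: 01 5B.
Big-endian: lowest address holds the most-significant byte.
The bytes are already most-significant first: 0x015B.
0x015B = 347.

347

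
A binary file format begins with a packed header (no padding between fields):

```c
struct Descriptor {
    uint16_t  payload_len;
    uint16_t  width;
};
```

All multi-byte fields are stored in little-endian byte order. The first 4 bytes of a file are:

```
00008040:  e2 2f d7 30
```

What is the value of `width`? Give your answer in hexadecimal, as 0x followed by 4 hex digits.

0x30D7

`width` follows `payload_len` (2 bytes), so it starts at byte offset 2 and occupies 2 bytes.
Bytes at offsets 2..3: D7 30.
Little-endian: lowest address holds the least-significant byte.
Reassemble most-significant byte first: 30 D7 → 0x30D7.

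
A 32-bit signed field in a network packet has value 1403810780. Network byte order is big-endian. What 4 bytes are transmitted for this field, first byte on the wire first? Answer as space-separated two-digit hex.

1403810780 in hexadecimal, padded to 32 bits, is 0x53AC73DC.
Split into bytes (most-significant first): 53 AC 73 DC.
In big-endian order the high byte comes first in memory.
So the memory order matches the most-significant-first order: 53 AC 73 DC.

53 AC 73 DC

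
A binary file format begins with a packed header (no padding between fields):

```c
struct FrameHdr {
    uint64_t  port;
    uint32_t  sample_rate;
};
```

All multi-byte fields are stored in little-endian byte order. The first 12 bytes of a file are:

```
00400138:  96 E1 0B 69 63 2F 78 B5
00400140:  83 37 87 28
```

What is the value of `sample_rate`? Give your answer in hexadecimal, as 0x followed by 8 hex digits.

`sample_rate` follows `port` (8 bytes), so it starts at byte offset 8 and occupies 4 bytes.
Bytes at offsets 8..11: 83 37 87 28.
Little-endian: lowest address holds the least-significant byte.
Reassemble most-significant byte first: 28 87 37 83 → 0x28873783.

0x28873783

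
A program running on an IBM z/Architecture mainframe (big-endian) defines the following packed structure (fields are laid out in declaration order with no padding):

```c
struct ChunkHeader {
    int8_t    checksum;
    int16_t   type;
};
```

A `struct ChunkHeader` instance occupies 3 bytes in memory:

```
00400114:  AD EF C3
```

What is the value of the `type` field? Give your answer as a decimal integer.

-4157

`type` follows `checksum` (1 byte), so it starts at byte offset 1 and occupies 2 bytes.
Bytes at offsets 1..2: EF C3.
In big-endian order the high byte comes first in memory.
The bytes are already most-significant first: 0xEFC3.
Top bit is set, so as a signed 16-bit value this is 0xEFC3 − 2^16 = -4157.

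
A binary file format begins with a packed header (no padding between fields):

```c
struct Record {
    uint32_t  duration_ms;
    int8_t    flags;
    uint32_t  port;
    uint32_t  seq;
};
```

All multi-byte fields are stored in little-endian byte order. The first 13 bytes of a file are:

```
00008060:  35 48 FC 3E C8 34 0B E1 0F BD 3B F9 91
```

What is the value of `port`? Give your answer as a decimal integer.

`port` follows `duration_ms` (4 B), `flags` (1 B), so it starts at offset 4 + 1 = 5 and occupies 4 bytes.
Bytes at offsets 5..8: 34 0B E1 0F.
Little-endian: lowest address holds the least-significant byte.
Reassemble most-significant byte first: 0F E1 0B 34 → 0x0FE10B34.
0x0FE10B34 = 266406708.

266406708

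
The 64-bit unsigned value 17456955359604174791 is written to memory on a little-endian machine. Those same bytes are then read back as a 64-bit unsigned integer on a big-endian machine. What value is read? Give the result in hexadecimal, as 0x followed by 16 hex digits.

0xC7EF0E9D689043F2

17456955359604174791 in 64-bit hexadecimal is 0xF24390689D0EEFC7.
Stored little-endian, the bytes at ascending addresses are C7 EF 0E 9D 68 90 43 F2.
Read back as big-endian, the last byte is least significant, giving 0xC7EF0E9D689043F2.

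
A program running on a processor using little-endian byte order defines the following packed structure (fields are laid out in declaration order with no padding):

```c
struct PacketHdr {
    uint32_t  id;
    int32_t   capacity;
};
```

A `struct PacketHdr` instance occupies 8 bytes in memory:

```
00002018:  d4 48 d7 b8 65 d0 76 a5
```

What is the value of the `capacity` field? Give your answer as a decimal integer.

`capacity` follows `id` (4 bytes), so it starts at byte offset 4 and occupies 4 bytes.
Bytes at offsets 4..7: 65 D0 76 A5.
In little-endian order the low byte comes first in memory.
Reassemble most-significant byte first: A5 76 D0 65 → 0xA576D065.
Top bit is set, so as a signed 32-bit value this is 0xA576D065 − 2^32 = -1518940059.

-1518940059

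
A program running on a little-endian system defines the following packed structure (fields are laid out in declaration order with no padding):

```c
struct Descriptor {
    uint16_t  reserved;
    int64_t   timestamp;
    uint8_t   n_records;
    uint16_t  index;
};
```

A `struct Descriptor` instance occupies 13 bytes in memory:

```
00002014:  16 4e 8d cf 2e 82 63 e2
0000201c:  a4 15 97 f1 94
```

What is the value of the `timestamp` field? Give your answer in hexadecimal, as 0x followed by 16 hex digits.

0x15A4E263822ECF8D

`timestamp` follows `reserved` (2 bytes), so it starts at byte offset 2 and occupies 8 bytes.
Bytes at offsets 2..9: 8D CF 2E 82 63 E2 A4 15.
In little-endian order the low byte comes first in memory.
Reassemble most-significant byte first: 15 A4 E2 63 82 2E CF 8D → 0x15A4E263822ECF8D.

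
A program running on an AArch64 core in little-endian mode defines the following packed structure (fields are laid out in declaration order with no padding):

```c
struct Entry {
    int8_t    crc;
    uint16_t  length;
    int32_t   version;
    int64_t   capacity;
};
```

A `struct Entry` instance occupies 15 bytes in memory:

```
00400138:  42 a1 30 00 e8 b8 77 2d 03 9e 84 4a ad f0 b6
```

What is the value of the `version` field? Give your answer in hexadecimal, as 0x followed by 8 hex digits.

`version` follows `crc` (1 B), `length` (2 B), so it starts at offset 1 + 2 = 3 and occupies 4 bytes.
Bytes at offsets 3..6: 00 E8 B8 77.
In little-endian order the low byte comes first in memory.
Reassemble most-significant byte first: 77 B8 E8 00 → 0x77B8E800.

0x77B8E800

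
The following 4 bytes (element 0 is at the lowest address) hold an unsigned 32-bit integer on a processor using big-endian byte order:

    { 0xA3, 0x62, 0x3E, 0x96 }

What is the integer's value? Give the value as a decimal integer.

2741124758

In big-endian order the high byte comes first in memory.
The bytes are already most-significant first: 0xA3623E96.
0xA3623E96 = 2741124758.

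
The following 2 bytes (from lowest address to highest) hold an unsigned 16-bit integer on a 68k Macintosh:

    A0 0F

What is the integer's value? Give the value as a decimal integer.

Big-endian: lowest address holds the most-significant byte.
The bytes are already most-significant first: 0xA00F.
0xA00F = 40975.

40975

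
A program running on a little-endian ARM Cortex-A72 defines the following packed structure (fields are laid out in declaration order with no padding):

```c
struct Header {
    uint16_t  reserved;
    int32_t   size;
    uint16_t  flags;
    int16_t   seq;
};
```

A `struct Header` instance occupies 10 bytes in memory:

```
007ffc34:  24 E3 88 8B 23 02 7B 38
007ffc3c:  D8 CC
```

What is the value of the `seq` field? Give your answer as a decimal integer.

-13096

`seq` follows `reserved` (2 B), `size` (4 B), `flags` (2 B), so it starts at offset 2 + 4 + 2 = 8 and occupies 2 bytes.
Bytes at offsets 8..9: D8 CC.
In little-endian order the low byte comes first in memory.
Reassemble most-significant byte first: CC D8 → 0xCCD8.
Top bit is set, so as a signed 16-bit value this is 0xCCD8 − 2^16 = -13096.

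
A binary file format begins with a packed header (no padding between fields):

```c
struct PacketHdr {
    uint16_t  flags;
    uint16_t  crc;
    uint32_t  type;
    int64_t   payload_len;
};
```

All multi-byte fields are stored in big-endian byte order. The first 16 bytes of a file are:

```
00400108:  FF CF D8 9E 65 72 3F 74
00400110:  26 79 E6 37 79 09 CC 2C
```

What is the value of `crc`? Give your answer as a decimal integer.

55454

`crc` follows `flags` (2 bytes), so it starts at byte offset 2 and occupies 2 bytes.
Bytes at offsets 2..3: D8 9E.
Big-endian stores the most-significant byte at the lowest address.
The bytes are already most-significant first: 0xD89E.
0xD89E = 55454.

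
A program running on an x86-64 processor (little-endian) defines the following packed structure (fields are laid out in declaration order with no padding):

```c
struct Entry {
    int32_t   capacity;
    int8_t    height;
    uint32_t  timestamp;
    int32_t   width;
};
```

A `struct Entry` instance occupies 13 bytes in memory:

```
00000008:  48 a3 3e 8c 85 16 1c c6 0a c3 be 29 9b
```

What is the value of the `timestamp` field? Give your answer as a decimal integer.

`timestamp` follows `capacity` (4 B), `height` (1 B), so it starts at offset 4 + 1 = 5 and occupies 4 bytes.
Bytes at offsets 5..8: 16 1C C6 0A.
In little-endian order the low byte comes first in memory.
Reassemble most-significant byte first: 0A C6 1C 16 → 0x0AC61C16.
0x0AC61C16 = 180755478.

180755478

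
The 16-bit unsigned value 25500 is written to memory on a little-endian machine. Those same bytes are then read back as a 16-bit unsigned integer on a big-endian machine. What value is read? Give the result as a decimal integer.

40035

25500 in 16-bit hexadecimal is 0x639C.
Stored little-endian, the bytes at ascending addresses are 9C 63.
Read back as big-endian, the last byte is least significant, giving 0x9C63.
0x9C63 = 40035.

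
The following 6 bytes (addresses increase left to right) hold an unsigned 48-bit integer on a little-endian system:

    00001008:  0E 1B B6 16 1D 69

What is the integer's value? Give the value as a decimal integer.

Little-endian stores the least-significant byte at the lowest address.
Reassemble most-significant byte first: 69 1D 16 B6 1B 0E → 0x691D16B61B0E.
0x691D16B61B0E = 115573656001294.

115573656001294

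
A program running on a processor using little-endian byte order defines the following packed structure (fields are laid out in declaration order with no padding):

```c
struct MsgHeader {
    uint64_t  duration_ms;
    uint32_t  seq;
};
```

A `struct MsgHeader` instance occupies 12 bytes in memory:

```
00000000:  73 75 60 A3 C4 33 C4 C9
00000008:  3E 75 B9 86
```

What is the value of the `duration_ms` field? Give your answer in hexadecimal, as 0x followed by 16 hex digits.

0xC9C433C4A3607573

`duration_ms` is the first field, at byte offset 0, occupying 8 bytes.
Bytes at offsets 0..7: 73 75 60 A3 C4 33 C4 C9.
In little-endian order the low byte comes first in memory.
Reassemble most-significant byte first: C9 C4 33 C4 A3 60 75 73 → 0xC9C433C4A3607573.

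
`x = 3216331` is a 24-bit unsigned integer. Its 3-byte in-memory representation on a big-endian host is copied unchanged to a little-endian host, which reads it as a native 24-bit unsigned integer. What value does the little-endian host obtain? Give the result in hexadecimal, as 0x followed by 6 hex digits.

3216331 in 24-bit hexadecimal is 0x3113CB.
Stored big-endian, the bytes at ascending addresses are 31 13 CB.
Read back as little-endian, the first byte is least significant, giving 0xCB1331.

0xCB1331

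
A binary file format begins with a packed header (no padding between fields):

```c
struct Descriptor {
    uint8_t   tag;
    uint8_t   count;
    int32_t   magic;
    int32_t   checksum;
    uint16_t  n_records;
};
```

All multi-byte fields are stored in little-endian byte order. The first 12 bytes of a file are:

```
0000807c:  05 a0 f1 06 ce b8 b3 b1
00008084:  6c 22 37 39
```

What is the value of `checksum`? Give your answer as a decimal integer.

577548723

`checksum` follows `tag` (1 B), `count` (1 B), `magic` (4 B), so it starts at offset 1 + 1 + 4 = 6 and occupies 4 bytes.
Bytes at offsets 6..9: B3 B1 6C 22.
Little-endian stores the least-significant byte at the lowest address.
Reassemble most-significant byte first: 22 6C B1 B3 → 0x226CB1B3.
0x226CB1B3 = 577548723.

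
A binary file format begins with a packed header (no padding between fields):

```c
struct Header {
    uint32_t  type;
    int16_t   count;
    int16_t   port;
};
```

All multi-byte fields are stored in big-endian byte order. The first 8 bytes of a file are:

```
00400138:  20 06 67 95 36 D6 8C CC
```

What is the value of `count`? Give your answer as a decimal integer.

`count` follows `type` (4 bytes), so it starts at byte offset 4 and occupies 2 bytes.
Bytes at offsets 4..5: 36 D6.
Big-endian stores the most-significant byte at the lowest address.
The bytes are already most-significant first: 0x36D6.
0x36D6 = 14038.

14038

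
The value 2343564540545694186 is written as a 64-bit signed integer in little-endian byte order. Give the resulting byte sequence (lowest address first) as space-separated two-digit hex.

EA 79 6D 6B 88 03 86 20

2343564540545694186 in hexadecimal, padded to 64 bits, is 0x208603886B6D79EA.
Split into bytes (most-significant first): 20 86 03 88 6B 6D 79 EA.
Little-endian stores the least-significant byte at the lowest address.
So at ascending addresses the bytes are EA 79 6D 6B 88 03 86 20.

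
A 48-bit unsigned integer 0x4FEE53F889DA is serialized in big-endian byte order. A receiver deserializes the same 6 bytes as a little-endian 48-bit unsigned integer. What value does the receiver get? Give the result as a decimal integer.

Stored big-endian, the bytes at ascending addresses are 4F EE 53 F8 89 DA.
Read back as little-endian, the first byte is least significant, giving 0xDA89F853EE4F.
0xDA89F853EE4F = 240286111624783.

240286111624783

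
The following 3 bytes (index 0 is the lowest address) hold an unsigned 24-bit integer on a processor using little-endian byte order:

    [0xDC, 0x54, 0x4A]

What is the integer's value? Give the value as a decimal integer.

4871388

In little-endian order the low byte comes first in memory.
Reassemble most-significant byte first: 4A 54 DC → 0x4A54DC.
0x4A54DC = 4871388.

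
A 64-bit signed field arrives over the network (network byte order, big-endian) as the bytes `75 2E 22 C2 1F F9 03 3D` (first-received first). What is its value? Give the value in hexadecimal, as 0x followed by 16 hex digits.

Big-endian stores the most-significant byte at the lowest address.
The bytes are already most-significant first: 0x752E22C21FF9033D.

0x752E22C21FF9033D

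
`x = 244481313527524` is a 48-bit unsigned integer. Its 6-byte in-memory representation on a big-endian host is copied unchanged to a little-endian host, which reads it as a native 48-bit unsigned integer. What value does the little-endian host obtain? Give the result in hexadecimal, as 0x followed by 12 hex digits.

0xE4D6D8BD5ADE

244481313527524 in 48-bit hexadecimal is 0xDE5ABDD8D6E4.
Stored big-endian, the bytes at ascending addresses are DE 5A BD D8 D6 E4.
Read back as little-endian, the first byte is least significant, giving 0xE4D6D8BD5ADE.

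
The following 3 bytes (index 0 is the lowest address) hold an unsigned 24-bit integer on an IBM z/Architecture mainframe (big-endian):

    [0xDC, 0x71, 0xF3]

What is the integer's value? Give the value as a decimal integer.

Big-endian: lowest address holds the most-significant byte.
The bytes are already most-significant first: 0xDC71F3.
0xDC71F3 = 14447091.

14447091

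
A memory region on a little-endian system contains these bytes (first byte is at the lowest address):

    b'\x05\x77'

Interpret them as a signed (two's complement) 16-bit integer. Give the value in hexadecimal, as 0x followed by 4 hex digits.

0x7705

In little-endian order the low byte comes first in memory.
Reassemble most-significant byte first: 77 05 → 0x7705.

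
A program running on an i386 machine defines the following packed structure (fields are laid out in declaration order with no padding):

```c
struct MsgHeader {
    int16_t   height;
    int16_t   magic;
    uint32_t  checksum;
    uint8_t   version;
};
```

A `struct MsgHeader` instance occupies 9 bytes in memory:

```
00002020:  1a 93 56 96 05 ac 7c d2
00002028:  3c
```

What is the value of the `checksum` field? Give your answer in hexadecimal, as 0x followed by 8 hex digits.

0xD27CAC05

`checksum` follows `height` (2 B), `magic` (2 B), so it starts at offset 2 + 2 = 4 and occupies 4 bytes.
Bytes at offsets 4..7: 05 AC 7C D2.
Little-endian stores the least-significant byte at the lowest address.
Reassemble most-significant byte first: D2 7C AC 05 → 0xD27CAC05.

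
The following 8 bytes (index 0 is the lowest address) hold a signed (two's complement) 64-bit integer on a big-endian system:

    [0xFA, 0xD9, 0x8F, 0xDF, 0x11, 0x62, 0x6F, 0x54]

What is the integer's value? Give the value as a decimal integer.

-371107306049212588

In big-endian order the high byte comes first in memory.
The bytes are already most-significant first: 0xFAD98FDF11626F54.
Top bit is set, so as a signed 64-bit value this is 0xFAD98FDF11626F54 − 2^64 = -371107306049212588.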